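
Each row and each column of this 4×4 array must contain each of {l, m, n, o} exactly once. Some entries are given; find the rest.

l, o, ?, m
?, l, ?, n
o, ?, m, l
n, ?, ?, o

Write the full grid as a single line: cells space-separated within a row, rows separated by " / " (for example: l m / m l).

(r1,c3) = n
(r2,c1) = m
(r2,c3) = o
(r3,c2) = n
(r4,c2) = m
(r4,c3) = l

l o n m / m l o n / o n m l / n m l o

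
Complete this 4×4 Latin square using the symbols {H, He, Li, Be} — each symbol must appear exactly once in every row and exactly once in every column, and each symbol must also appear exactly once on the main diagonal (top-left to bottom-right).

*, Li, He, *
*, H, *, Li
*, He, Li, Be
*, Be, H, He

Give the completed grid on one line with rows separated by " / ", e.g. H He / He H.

(r1,c1) = Be
(r1,c4) = H
(r2,c1) = He
(r2,c3) = Be
(r3,c1) = H
(r4,c1) = Li

Be Li He H / He H Be Li / H He Li Be / Li Be H He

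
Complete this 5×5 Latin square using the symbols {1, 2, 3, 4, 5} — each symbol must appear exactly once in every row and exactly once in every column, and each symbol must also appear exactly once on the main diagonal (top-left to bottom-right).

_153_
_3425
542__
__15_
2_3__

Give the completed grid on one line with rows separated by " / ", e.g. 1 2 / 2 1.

Cell (r1,c1): row 1 has {1,3,5}; column 1 has {2,5}; the diagonal has {2,3,5} → 4.
Cell (r1,c5): row 1 has {1,3,4,5}; column 5 has {5} → 2.
Cell (r2,c1): row 2 has {2,3,4,5}; column 1 has {2,4,5} → 1.
Cell (r3,c4): row 3 has {2,4,5}; column 4 has {2,3,5} → 1.
Cell (r3,c5): row 3 has {1,2,4,5}; column 5 has {2,5} → 3.
Cell (r4,c1): row 4 has {1,5}; column 1 has {1,2,4,5} → 3.
Cell (r4,c2): row 4 has {1,3,5}; column 2 has {1,3,4} → 2.
Cell (r4,c5): row 4 has {1,2,3,5}; column 5 has {2,3,5} → 4.
Cell (r5,c2): row 5 has {2,3}; column 2 has {1,2,3,4} → 5.
Cell (r5,c4): row 5 has {2,3,5}; column 4 has {1,2,3,5} → 4.
Cell (r5,c5): row 5 has {2,3,4,5}; column 5 has {2,3,4,5}; the diagonal has {2,3,4,5} → 1.

4 1 5 3 2 / 1 3 4 2 5 / 5 4 2 1 3 / 3 2 1 5 4 / 2 5 3 4 1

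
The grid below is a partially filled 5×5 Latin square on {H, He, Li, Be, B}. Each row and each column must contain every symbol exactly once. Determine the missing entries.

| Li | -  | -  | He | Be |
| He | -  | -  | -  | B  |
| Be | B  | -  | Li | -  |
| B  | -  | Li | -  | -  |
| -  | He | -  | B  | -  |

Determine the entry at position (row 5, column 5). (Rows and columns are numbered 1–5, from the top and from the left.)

Li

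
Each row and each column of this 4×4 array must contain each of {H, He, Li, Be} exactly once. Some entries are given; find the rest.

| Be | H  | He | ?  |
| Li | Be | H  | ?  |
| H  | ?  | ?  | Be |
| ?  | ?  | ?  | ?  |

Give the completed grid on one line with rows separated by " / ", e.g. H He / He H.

Be H He Li / Li Be H He / H He Li Be / He Li Be H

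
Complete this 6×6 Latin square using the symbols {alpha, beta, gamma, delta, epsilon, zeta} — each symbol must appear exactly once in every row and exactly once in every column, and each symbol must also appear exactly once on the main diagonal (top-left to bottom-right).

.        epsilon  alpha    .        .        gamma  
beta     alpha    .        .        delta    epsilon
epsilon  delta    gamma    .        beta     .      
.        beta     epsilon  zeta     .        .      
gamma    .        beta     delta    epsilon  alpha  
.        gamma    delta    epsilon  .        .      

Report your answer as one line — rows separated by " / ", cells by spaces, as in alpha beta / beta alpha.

(r1,c1) = delta
(r1,c4) = beta
(r1,c5) = zeta
(r2,c3) = zeta
(r2,c4) = gamma
(r3,c4) = alpha
(r3,c6) = zeta
(r4,c1) = alpha
(r4,c5) = gamma
(r4,c6) = delta
(r5,c2) = zeta
(r6,c1) = zeta
(r6,c5) = alpha
(r6,c6) = beta

delta epsilon alpha beta zeta gamma / beta alpha zeta gamma delta epsilon / epsilon delta gamma alpha beta zeta / alpha beta epsilon zeta gamma delta / gamma zeta beta delta epsilon alpha / zeta gamma delta epsilon alpha beta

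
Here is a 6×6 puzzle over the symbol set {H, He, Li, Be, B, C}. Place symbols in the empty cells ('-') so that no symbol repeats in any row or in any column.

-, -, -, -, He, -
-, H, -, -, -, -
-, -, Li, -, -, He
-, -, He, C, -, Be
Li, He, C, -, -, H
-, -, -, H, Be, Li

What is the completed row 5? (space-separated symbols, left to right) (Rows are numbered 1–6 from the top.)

Li He C Be B H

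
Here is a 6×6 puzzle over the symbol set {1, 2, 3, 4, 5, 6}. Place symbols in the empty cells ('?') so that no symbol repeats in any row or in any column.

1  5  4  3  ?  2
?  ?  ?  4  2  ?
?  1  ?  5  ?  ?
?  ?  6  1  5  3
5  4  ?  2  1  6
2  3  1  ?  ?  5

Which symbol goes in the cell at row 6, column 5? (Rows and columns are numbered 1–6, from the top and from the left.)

4

(r1,c5): row 1 has {1,2,3,4,5}; column 5 has {1,2,5}, so it must be 6.
(r2,c2): row 2 has {2,4}; column 2 has {1,3,4,5}, so it must be 6.
(r2,c6): row 2 has {2,4,6}; column 6 has {2,3,5,6}, so it must be 1.
(r3,c6): row 3 has {1,5}; column 6 has {1,2,3,5,6}, so it must be 4.
(r4,c1): row 4 has {1,3,5,6}; column 1 has {1,2,5}, so it must be 4.
(r4,c2): row 4 has {1,3,4,5,6}; column 2 has {1,3,4,5,6}, so it must be 2.
(r5,c3): row 5 has {1,2,4,5,6}; column 3 has {1,4,6}, so it must be 3.
(r6,c4): row 6 has {1,2,3,5}; column 4 has {1,2,3,4,5}, so it must be 6.
(r6,c5): row 6 has {1,2,3,5,6}; column 5 has {1,2,5,6}, so it must be 4.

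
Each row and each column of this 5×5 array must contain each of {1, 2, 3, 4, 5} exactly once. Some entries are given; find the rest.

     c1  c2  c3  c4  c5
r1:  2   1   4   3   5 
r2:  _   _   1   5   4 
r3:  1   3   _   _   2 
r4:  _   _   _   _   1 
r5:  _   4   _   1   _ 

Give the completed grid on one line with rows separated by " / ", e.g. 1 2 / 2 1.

(r2,c1) = 3
(r2,c2) = 2
(r3,c3) = 5
(r3,c4) = 4
(r4,c2) = 5
(r4,c4) = 2
(r5,c1) = 5
(r5,c5) = 3
(r4,c1) = 4
(r4,c3) = 3
(r5,c3) = 2

2 1 4 3 5 / 3 2 1 5 4 / 1 3 5 4 2 / 4 5 3 2 1 / 5 4 2 1 3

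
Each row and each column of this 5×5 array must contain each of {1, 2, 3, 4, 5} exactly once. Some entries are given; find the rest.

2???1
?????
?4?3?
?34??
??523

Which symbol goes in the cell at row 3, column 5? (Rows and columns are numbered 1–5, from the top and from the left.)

5

(r1,c2): row 1 has {1,2}; column 2 has {3,4}, so it must be 5.
(r1,c3): row 1 has {1,2,5}; column 3 has {4,5}, so it must be 3.
(r1,c4): row 1 has {1,2,3,5}; column 4 has {2,3}, so it must be 4.
(r5,c2): row 5 has {2,3,5}; column 2 has {3,4,5}, so it must be 1.
(r2,c2): row 2 is empty so far; column 2 has {1,3,4,5}, so it must be 2.
(r2,c3): row 2 has {2}; column 3 has {3,4,5}, so it must be 1.
(r2,c4): row 2 has {1,2}; column 4 has {2,3,4}, so it must be 5.
(r2,c5): row 2 has {1,2,5}; column 5 has {1,3}, so it must be 4.
(r3,c3): row 3 has {3,4}; column 3 has {1,3,4,5}, so it must be 2.
(r3,c5): row 3 has {2,3,4}; column 5 has {1,3,4}, so it must be 5.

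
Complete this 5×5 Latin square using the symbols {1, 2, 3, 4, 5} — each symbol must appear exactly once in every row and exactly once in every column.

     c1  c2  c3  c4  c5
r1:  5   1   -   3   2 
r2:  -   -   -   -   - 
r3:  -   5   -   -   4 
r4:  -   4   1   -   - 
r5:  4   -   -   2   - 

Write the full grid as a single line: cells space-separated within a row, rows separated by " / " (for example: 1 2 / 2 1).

5 1 4 3 2 / 1 2 3 4 5 / 3 5 2 1 4 / 2 4 1 5 3 / 4 3 5 2 1

(r1,c3) = 4
(r3,c4) = 1
(r4,c4) = 5
(r4,c5) = 3
(r5,c2) = 3
(r5,c3) = 5
(r5,c5) = 1
(r2,c2) = 2
(r2,c3) = 3
(r2,c4) = 4
(r2,c5) = 5
(r3,c3) = 2
(r4,c1) = 2
(r2,c1) = 1
(r3,c1) = 3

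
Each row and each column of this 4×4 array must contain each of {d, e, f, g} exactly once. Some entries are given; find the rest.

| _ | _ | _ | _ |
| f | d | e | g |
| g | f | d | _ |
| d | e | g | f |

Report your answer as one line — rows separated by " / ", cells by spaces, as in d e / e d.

e g f d / f d e g / g f d e / d e g f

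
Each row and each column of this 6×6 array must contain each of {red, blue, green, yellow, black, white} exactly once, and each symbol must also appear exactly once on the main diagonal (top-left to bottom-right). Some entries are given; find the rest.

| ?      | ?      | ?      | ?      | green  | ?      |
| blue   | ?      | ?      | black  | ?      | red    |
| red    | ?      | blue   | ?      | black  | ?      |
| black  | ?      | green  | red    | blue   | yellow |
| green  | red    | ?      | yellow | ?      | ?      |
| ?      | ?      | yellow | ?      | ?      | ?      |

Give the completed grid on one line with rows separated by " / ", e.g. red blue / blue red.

(r2,c3): row 2 has {red,blue,black}; column 3 has {blue,green,yellow}, so it must be white.
(r2,c5): row 2 has {red,blue,black,white}; column 5 has {blue,green,black}, so it must be yellow.
(r4,c2): row 4 has {red,blue,green,yellow,black}; column 2 has {red}, so it must be white.
(r5,c3): row 5 has {red,green,yellow}; column 3 has {blue,green,yellow,white}, so it must be black.
(r5,c5): row 5 has {red,green,yellow,black}; column 5 has {blue,green,yellow,black}; the diagonal has {red,blue}, so it must be white.
(r5,c6): row 5 has {red,green,yellow,black,white}; column 6 has {red,yellow}, so it must be blue.
(r6,c1): row 6 has {yellow}; column 1 has {red,blue,green,black}, so it must be white.
(r6,c5): row 6 has {yellow,white}; column 5 has {blue,green,yellow,black,white}, so it must be red.
(r1,c1): row 1 has {green}; column 1 has {red,blue,green,black,white}; the diagonal has {red,blue,white}, so it must be yellow.
(r1,c3): row 1 has {green,yellow}; column 3 has {blue,green,yellow,black,white}, so it must be red.
(r2,c2): row 2 has {red,blue,yellow,black,white}; column 2 has {red,white}; the diagonal has {red,blue,yellow,white}, so it must be green.
(r3,c2): row 3 has {red,blue,black}; column 2 has {red,green,white}, so it must be yellow.
(r6,c6): row 6 has {red,yellow,white}; column 6 has {red,blue,yellow}; the diagonal has {red,blue,green,yellow,white}, so it must be black.
(r1,c6): row 1 has {red,green,yellow}; column 6 has {red,blue,yellow,black}, so it must be white.
(r3,c6): row 3 has {red,blue,yellow,black}; column 6 has {red,blue,yellow,black,white}, so it must be green.
(r6,c2): row 6 has {red,yellow,black,white}; column 2 has {red,green,yellow,white}, so it must be blue.
(r6,c4): row 6 has {red,blue,yellow,black,white}; column 4 has {red,yellow,black}, so it must be green.
(r1,c2): row 1 has {red,green,yellow,white}; column 2 has {red,blue,green,yellow,white}, so it must be black.
(r1,c4): row 1 has {red,green,yellow,black,white}; column 4 has {red,green,yellow,black}, so it must be blue.
(r3,c4): row 3 has {red,blue,green,yellow,black}; column 4 has {red,blue,green,yellow,black}, so it must be white.

yellow black red blue green white / blue green white black yellow red / red yellow blue white black green / black white green red blue yellow / green red black yellow white blue / white blue yellow green red black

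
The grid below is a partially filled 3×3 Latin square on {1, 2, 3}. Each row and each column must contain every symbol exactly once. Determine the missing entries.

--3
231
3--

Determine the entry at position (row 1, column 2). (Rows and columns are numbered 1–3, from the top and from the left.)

(r1,c1) = 1
(r1,c2) = 2

2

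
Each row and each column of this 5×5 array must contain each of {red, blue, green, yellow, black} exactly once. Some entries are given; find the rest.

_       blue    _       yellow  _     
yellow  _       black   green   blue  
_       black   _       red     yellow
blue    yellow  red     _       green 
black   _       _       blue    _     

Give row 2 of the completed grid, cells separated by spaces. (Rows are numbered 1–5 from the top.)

At row 1, column 3: row 1 has {blue,yellow}; column 3 has {red,black}; that leaves green.
At row 2, column 2: row 2 has {blue,green,yellow,black}; column 2 has {blue,yellow,black}; that leaves red.

yellow red black green blue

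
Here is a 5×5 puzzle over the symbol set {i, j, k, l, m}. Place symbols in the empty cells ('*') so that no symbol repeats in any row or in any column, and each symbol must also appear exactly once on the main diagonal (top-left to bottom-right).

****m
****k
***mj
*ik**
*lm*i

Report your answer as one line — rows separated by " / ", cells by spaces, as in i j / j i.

k j i l m / l m j i k / i k l m j / m i k j l / j l m k i

(r3,c2) = k
(r3,c3) = l
(r4,c4) = j
(r4,c5) = l
(r5,c4) = k
(r1,c1) = k
(r1,c2) = j
(r1,c3) = i
(r1,c4) = l
(r2,c2) = m
(r2,c3) = j
(r2,c4) = i
(r3,c1) = i
(r4,c1) = m
(r5,c1) = j
(r2,c1) = l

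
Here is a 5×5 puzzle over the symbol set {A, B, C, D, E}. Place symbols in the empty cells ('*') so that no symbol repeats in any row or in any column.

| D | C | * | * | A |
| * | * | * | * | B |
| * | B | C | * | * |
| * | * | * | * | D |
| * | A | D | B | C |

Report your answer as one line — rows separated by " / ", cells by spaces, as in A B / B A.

Cell (r1,c4): row 1 has {A,C,D}; column 4 has {B} → E.
Cell (r3,c5): row 3 has {B,C}; column 5 has {A,B,C,D} → E.
Cell (r4,c2): row 4 has {D}; column 2 has {A,B,C} → E.
Cell (r5,c1): row 5 has {A,B,C,D}; column 1 has {D} → E.
Cell (r1,c3): row 1 has {A,C,D,E}; column 3 has {C,D} → B.
Cell (r2,c2): row 2 has {B}; column 2 has {A,B,C,E} → D.
Cell (r3,c1): row 3 has {B,C,E}; column 1 has {D,E} → A.
Cell (r3,c4): row 3 has {A,B,C,E}; column 4 has {B,E} → D.
Cell (r4,c3): row 4 has {D,E}; column 3 has {B,C,D} → A.
Cell (r4,c4): row 4 has {A,D,E}; column 4 has {B,D,E} → C.
Cell (r2,c1): row 2 has {B,D}; column 1 has {A,D,E} → C.
Cell (r2,c3): row 2 has {B,C,D}; column 3 has {A,B,C,D} → E.
Cell (r2,c4): row 2 has {B,C,D,E}; column 4 has {B,C,D,E} → A.
Cell (r4,c1): row 4 has {A,C,D,E}; column 1 has {A,C,D,E} → B.

D C B E A / C D E A B / A B C D E / B E A C D / E A D B C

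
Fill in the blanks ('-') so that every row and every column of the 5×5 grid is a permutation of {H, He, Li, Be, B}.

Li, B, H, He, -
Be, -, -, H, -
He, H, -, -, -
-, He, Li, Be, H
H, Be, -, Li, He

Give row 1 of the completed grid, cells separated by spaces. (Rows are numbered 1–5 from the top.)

Li B H He Be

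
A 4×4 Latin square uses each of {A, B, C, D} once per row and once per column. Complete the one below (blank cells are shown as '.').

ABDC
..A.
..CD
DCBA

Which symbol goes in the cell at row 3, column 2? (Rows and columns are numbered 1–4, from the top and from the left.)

A

Cell (r2,c2): row 2 has {A}; column 2 has {B,C} → D.
Cell (r2,c4): row 2 has {A,D}; column 4 has {A,C,D} → B.
Cell (r3,c1): row 3 has {C,D}; column 1 has {A,D} → B.
Cell (r3,c2): row 3 has {B,C,D}; column 2 has {B,C,D} → A.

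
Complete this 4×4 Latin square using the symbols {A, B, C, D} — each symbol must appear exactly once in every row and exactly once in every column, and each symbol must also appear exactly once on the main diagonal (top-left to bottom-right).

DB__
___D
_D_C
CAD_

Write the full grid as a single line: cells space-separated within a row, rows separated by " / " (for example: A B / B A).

D B C A / A C B D / B D A C / C A D B

(r1,c4) = A
(r2,c2) = C
(r4,c4) = B
(r1,c3) = C
(r3,c3) = A
(r2,c3) = B
(r3,c1) = B
(r2,c1) = A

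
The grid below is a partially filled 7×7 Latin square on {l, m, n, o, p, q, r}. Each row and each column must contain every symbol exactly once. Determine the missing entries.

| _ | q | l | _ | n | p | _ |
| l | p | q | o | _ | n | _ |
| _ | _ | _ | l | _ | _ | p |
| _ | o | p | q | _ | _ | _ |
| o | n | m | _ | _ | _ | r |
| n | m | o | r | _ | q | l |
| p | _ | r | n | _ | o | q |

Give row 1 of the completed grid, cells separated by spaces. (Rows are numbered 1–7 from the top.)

r q l m n p o

row 1 has {l,n,p,q}; column 4 has {l,n,o,q,r} — only m is left for (r1,c4).
row 1 has {l,m,n,p,q}; column 7 has {l,p,q,r} — only o is left for (r1,c7).
row 2 has {l,n,o,p,q}; column 7 has {l,o,p,q,r} — only m is left for (r2,c7).
row 3 has {l,p}; column 2 has {m,n,o,p,q} — only r is left for (r3,c2).
row 3 has {l,p,r}; column 3 has {l,m,o,p,q,r} — only n is left for (r3,c3).
row 3 has {l,n,p,r}; column 6 has {n,o,p,q} — only m is left for (r3,c6).
row 4 has {o,p,q}; column 7 has {l,m,o,p,q,r} — only n is left for (r4,c7).
row 5 has {m,n,o,r}; column 4 has {l,m,n,o,q,r} — only p is left for (r5,c4).
row 5 has {m,n,o,p,r}; column 6 has {m,n,o,p,q} — only l is left for (r5,c6).
row 6 has {l,m,n,o,q,r}; column 5 has {n} — only p is left for (r6,c5).
row 7 has {n,o,p,q,r}; column 2 has {m,n,o,p,q,r} — only l is left for (r7,c2).
row 7 has {l,n,o,p,q,r}; column 5 has {n,p} — only m is left for (r7,c5).
row 1 has {l,m,n,o,p,q}; column 1 has {l,n,o,p} — only r is left for (r1,c1).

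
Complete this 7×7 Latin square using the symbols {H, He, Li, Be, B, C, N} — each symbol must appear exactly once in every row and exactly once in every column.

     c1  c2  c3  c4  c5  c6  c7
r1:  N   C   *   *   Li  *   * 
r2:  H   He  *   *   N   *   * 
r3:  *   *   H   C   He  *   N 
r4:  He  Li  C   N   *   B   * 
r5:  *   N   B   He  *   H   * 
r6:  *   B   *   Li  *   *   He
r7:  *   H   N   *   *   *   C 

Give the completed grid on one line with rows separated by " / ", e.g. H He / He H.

N C He H Li Be B / H He Li B N C Be / B Be H C He Li N / He Li C N Be B H / Be N B He C H Li / C B Be Li H N He / Li H N Be B He C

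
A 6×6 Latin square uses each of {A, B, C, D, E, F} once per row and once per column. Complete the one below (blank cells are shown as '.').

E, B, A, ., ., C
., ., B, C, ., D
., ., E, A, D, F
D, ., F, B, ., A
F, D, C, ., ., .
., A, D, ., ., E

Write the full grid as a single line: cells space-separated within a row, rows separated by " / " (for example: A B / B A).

(r1,c5): row 1 has {A,B,C,E}; column 5 has {D}, so it must be F.
(r2,c1): row 2 has {B,C,D}; column 1 has {D,E,F}, so it must be A.
(r2,c5): row 2 has {A,B,C,D}; column 5 has {D,F}, so it must be E.
(r3,c2): row 3 has {A,D,E,F}; column 2 has {A,B,D}, so it must be C.
(r4,c2): row 4 has {A,B,D,F}; column 2 has {A,B,C,D}, so it must be E.
(r4,c5): row 4 has {A,B,D,E,F}; column 5 has {D,E,F}, so it must be C.
(r5,c4): row 5 has {C,D,F}; column 4 has {A,B,C}, so it must be E.
(r5,c6): row 5 has {C,D,E,F}; column 6 has {A,C,D,E,F}, so it must be B.
(r6,c4): row 6 has {A,D,E}; column 4 has {A,B,C,E}, so it must be F.
(r6,c5): row 6 has {A,D,E,F}; column 5 has {C,D,E,F}, so it must be B.
(r1,c4): row 1 has {A,B,C,E,F}; column 4 has {A,B,C,E,F}, so it must be D.
(r2,c2): row 2 has {A,B,C,D,E}; column 2 has {A,B,C,D,E}, so it must be F.
(r3,c1): row 3 has {A,C,D,E,F}; column 1 has {A,D,E,F}, so it must be B.
(r5,c5): row 5 has {B,C,D,E,F}; column 5 has {B,C,D,E,F}, so it must be A.
(r6,c1): row 6 has {A,B,D,E,F}; column 1 has {A,B,D,E,F}, so it must be C.

E B A D F C / A F B C E D / B C E A D F / D E F B C A / F D C E A B / C A D F B E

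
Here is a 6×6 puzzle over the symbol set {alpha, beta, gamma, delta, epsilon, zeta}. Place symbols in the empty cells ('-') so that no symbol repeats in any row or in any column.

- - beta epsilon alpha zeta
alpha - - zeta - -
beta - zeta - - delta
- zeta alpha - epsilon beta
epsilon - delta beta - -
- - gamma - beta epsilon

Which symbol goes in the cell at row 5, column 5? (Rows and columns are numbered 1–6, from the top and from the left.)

zeta

row 2 has {alpha,zeta}; column 3 has {alpha,beta,gamma,delta,zeta} — only epsilon is left for (r2,c3).
row 2 has {alpha,epsilon,zeta}; column 6 has {beta,delta,epsilon,zeta} — only gamma is left for (r2,c6).
row 3 has {beta,delta,zeta}; column 5 has {alpha,beta,epsilon} — only gamma is left for (r3,c5).
row 5 has {beta,delta,epsilon}; column 5 has {alpha,beta,gamma,epsilon} — only zeta is left for (r5,c5).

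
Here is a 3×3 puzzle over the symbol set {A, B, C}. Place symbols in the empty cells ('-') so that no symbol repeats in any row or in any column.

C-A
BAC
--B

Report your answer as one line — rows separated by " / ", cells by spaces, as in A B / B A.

(r1,c2) = B
(r3,c1) = A
(r3,c2) = C

C B A / B A C / A C B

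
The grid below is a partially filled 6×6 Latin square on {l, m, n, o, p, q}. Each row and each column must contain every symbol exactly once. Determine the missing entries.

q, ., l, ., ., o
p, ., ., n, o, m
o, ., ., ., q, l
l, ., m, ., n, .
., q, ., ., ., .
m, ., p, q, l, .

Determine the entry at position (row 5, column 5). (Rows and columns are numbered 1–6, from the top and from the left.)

m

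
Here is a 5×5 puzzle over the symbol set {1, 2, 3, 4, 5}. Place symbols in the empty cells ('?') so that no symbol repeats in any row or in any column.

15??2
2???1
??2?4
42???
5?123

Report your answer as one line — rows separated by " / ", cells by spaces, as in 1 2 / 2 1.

1 5 4 3 2 / 2 3 5 4 1 / 3 1 2 5 4 / 4 2 3 1 5 / 5 4 1 2 3

(r3,c1): row 3 has {2,4}; column 1 has {1,2,4,5}, so it must be 3.
(r3,c2): row 3 has {2,3,4}; column 2 has {2,5}, so it must be 1.
(r3,c4): row 3 has {1,2,3,4}; column 4 has {2}, so it must be 5.
(r4,c5): row 4 has {2,4}; column 5 has {1,2,3,4}, so it must be 5.
(r5,c2): row 5 has {1,2,3,5}; column 2 has {1,2,5}, so it must be 4.
(r2,c2): row 2 has {1,2}; column 2 has {1,2,4,5}, so it must be 3.
(r2,c4): row 2 has {1,2,3}; column 4 has {2,5}, so it must be 4.
(r4,c3): row 4 has {2,4,5}; column 3 has {1,2}, so it must be 3.
(r4,c4): row 4 has {2,3,4,5}; column 4 has {2,4,5}, so it must be 1.
(r1,c3): row 1 has {1,2,5}; column 3 has {1,2,3}, so it must be 4.
(r1,c4): row 1 has {1,2,4,5}; column 4 has {1,2,4,5}, so it must be 3.
(r2,c3): row 2 has {1,2,3,4}; column 3 has {1,2,3,4}, so it must be 5.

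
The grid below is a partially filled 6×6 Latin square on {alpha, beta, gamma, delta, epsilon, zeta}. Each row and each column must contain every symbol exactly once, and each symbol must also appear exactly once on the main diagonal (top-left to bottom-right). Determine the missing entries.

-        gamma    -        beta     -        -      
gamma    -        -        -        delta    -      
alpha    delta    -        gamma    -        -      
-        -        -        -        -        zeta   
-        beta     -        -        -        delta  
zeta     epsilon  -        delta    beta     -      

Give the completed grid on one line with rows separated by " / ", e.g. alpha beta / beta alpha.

delta gamma zeta beta epsilon alpha / gamma zeta epsilon alpha delta beta / alpha delta beta gamma zeta epsilon / beta alpha delta epsilon gamma zeta / epsilon beta gamma zeta alpha delta / zeta epsilon alpha delta beta gamma

row 4 has {zeta}; column 2 has {beta,gamma,delta,epsilon} — only alpha is left for (r4,c2).
row 4 has {alpha,zeta}; column 4 has {beta,gamma,delta}; the diagonal is empty so far — only epsilon is left for (r4,c4).
row 4 has {alpha,epsilon,zeta}; column 5 has {beta,delta} — only gamma is left for (r4,c5).
row 5 has {beta,delta}; column 1 has {alpha,gamma,zeta} — only epsilon is left for (r5,c1).
row 1 has {beta,gamma}; column 1 has {alpha,gamma,epsilon,zeta}; the diagonal has {epsilon} — only delta is left for (r1,c1).
row 2 has {gamma,delta}; column 2 has {alpha,beta,gamma,delta,epsilon}; the diagonal has {delta,epsilon} — only zeta is left for (r2,c2).
row 2 has {gamma,delta,zeta}; column 4 has {beta,gamma,delta,epsilon} — only alpha is left for (r2,c4).
row 3 has {alpha,gamma,delta}; column 3 is empty so far; the diagonal has {delta,epsilon,zeta} — only beta is left for (r3,c3).
row 3 has {alpha,beta,gamma,delta}; column 6 has {delta,zeta} — only epsilon is left for (r3,c6).
row 4 has {alpha,gamma,epsilon,zeta}; column 1 has {alpha,gamma,delta,epsilon,zeta} — only beta is left for (r4,c1).
row 4 has {alpha,beta,gamma,epsilon,zeta}; column 3 has {beta} — only delta is left for (r4,c3).
row 5 has {beta,delta,epsilon}; column 4 has {alpha,beta,gamma,delta,epsilon} — only zeta is left for (r5,c4).
row 5 has {beta,delta,epsilon,zeta}; column 5 has {beta,gamma,delta}; the diagonal has {beta,delta,epsilon,zeta} — only alpha is left for (r5,c5).
row 6 has {beta,delta,epsilon,zeta}; column 6 has {delta,epsilon,zeta}; the diagonal has {alpha,beta,delta,epsilon,zeta} — only gamma is left for (r6,c6).
row 1 has {beta,gamma,delta}; column 6 has {gamma,delta,epsilon,zeta} — only alpha is left for (r1,c6).
row 2 has {alpha,gamma,delta,zeta}; column 3 has {beta,delta} — only epsilon is left for (r2,c3).
row 2 has {alpha,gamma,delta,epsilon,zeta}; column 6 has {alpha,gamma,delta,epsilon,zeta} — only beta is left for (r2,c6).
row 3 has {alpha,beta,gamma,delta,epsilon}; column 5 has {alpha,beta,gamma,delta} — only zeta is left for (r3,c5).
row 5 has {alpha,beta,delta,epsilon,zeta}; column 3 has {beta,delta,epsilon} — only gamma is left for (r5,c3).
row 6 has {beta,gamma,delta,epsilon,zeta}; column 3 has {beta,gamma,delta,epsilon} — only alpha is left for (r6,c3).
row 1 has {alpha,beta,gamma,delta}; column 3 has {alpha,beta,gamma,delta,epsilon} — only zeta is left for (r1,c3).
row 1 has {alpha,beta,gamma,delta,zeta}; column 5 has {alpha,beta,gamma,delta,zeta} — only epsilon is left for (r1,c5).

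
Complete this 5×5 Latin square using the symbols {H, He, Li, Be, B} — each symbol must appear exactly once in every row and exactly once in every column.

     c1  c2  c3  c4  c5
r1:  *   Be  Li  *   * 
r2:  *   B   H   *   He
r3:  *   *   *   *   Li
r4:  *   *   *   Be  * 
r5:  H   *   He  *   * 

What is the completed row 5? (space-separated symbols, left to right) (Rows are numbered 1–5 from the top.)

H Li He B Be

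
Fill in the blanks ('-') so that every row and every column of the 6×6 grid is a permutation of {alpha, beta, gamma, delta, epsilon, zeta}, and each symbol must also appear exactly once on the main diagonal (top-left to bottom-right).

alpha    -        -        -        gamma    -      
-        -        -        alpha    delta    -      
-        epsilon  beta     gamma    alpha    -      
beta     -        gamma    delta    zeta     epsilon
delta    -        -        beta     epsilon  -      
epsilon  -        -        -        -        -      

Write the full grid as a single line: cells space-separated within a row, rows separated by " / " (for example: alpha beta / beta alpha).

alpha beta delta epsilon gamma zeta / gamma zeta epsilon alpha delta beta / zeta epsilon beta gamma alpha delta / beta alpha gamma delta zeta epsilon / delta gamma zeta beta epsilon alpha / epsilon delta alpha zeta beta gamma

At row 3, column 1: row 3 has {alpha,beta,gamma,epsilon}; column 1 has {alpha,beta,delta,epsilon}; that leaves zeta.
At row 3, column 6: row 3 has {alpha,beta,gamma,epsilon,zeta}; column 6 has {epsilon}; that leaves delta.
At row 4, column 2: row 4 has {beta,gamma,delta,epsilon,zeta}; column 2 has {epsilon}; that leaves alpha.
At row 6, column 4: row 6 has {epsilon}; column 4 has {alpha,beta,gamma,delta}; that leaves zeta.
At row 6, column 5: row 6 has {epsilon,zeta}; column 5 has {alpha,gamma,delta,epsilon,zeta}; that leaves beta.
At row 6, column 6: row 6 has {beta,epsilon,zeta}; column 6 has {delta,epsilon}; the diagonal has {alpha,beta,delta,epsilon}; that leaves gamma.
At row 1, column 4: row 1 has {alpha,gamma}; column 4 has {alpha,beta,gamma,delta,zeta}; that leaves epsilon.
At row 2, column 1: row 2 has {alpha,delta}; column 1 has {alpha,beta,delta,epsilon,zeta}; that leaves gamma.
At row 2, column 2: row 2 has {alpha,gamma,delta}; column 2 has {alpha,epsilon}; the diagonal has {alpha,beta,gamma,delta,epsilon}; that leaves zeta.
At row 2, column 3: row 2 has {alpha,gamma,delta,zeta}; column 3 has {beta,gamma}; that leaves epsilon.
At row 2, column 6: row 2 has {alpha,gamma,delta,epsilon,zeta}; column 6 has {gamma,delta,epsilon}; that leaves beta.
At row 5, column 2: row 5 has {beta,delta,epsilon}; column 2 has {alpha,epsilon,zeta}; that leaves gamma.
At row 6, column 2: row 6 has {beta,gamma,epsilon,zeta}; column 2 has {alpha,gamma,epsilon,zeta}; that leaves delta.
At row 6, column 3: row 6 has {beta,gamma,delta,epsilon,zeta}; column 3 has {beta,gamma,epsilon}; that leaves alpha.
At row 1, column 2: row 1 has {alpha,gamma,epsilon}; column 2 has {alpha,gamma,delta,epsilon,zeta}; that leaves beta.
At row 1, column 6: row 1 has {alpha,beta,gamma,epsilon}; column 6 has {beta,gamma,delta,epsilon}; that leaves zeta.
At row 5, column 3: row 5 has {beta,gamma,delta,epsilon}; column 3 has {alpha,beta,gamma,epsilon}; that leaves zeta.
At row 5, column 6: row 5 has {beta,gamma,delta,epsilon,zeta}; column 6 has {beta,gamma,delta,epsilon,zeta}; that leaves alpha.
At row 1, column 3: row 1 has {alpha,beta,gamma,epsilon,zeta}; column 3 has {alpha,beta,gamma,epsilon,zeta}; that leaves delta.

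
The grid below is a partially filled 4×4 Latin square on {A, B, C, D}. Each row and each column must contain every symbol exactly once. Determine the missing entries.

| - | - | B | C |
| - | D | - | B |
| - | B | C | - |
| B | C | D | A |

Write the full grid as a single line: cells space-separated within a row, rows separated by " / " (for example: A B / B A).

D A B C / C D A B / A B C D / B C D A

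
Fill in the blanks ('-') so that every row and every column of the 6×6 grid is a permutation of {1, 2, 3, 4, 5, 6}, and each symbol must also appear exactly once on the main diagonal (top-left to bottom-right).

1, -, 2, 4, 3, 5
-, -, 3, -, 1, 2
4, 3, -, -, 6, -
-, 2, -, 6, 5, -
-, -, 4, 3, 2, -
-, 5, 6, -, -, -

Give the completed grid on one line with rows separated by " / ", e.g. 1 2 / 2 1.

1 6 2 4 3 5 / 6 4 3 5 1 2 / 4 3 5 2 6 1 / 3 2 1 6 5 4 / 5 1 4 3 2 6 / 2 5 6 1 4 3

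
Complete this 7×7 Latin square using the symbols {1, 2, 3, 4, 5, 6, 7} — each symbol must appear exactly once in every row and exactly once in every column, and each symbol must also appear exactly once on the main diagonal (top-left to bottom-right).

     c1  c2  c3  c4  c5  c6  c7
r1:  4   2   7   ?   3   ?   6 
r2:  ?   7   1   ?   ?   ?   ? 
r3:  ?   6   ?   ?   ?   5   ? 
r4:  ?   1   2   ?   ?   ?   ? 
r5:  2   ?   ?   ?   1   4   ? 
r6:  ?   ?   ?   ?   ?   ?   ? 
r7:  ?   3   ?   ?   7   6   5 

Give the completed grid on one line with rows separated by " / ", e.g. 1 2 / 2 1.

(r1,c6) = 1
(r3,c3) = 3
(r4,c4) = 6
(r5,c2) = 5
(r5,c3) = 6
(r6,c2) = 4
(r6,c3) = 5
(r6,c6) = 2
(r7,c1) = 1
(r7,c3) = 4
(r7,c4) = 2
(r1,c4) = 5
(r2,c6) = 3
(r3,c1) = 7
(r4,c6) = 7
(r6,c5) = 6
(r2,c4) = 4
(r2,c7) = 2
(r3,c4) = 1
(r3,c7) = 4
(r4,c7) = 3
(r5,c7) = 7
(r6,c1) = 3
(r6,c4) = 7
(r6,c7) = 1
(r2,c5) = 5
(r3,c5) = 2
(r4,c1) = 5
(r4,c5) = 4
(r5,c4) = 3
(r2,c1) = 6

4 2 7 5 3 1 6 / 6 7 1 4 5 3 2 / 7 6 3 1 2 5 4 / 5 1 2 6 4 7 3 / 2 5 6 3 1 4 7 / 3 4 5 7 6 2 1 / 1 3 4 2 7 6 5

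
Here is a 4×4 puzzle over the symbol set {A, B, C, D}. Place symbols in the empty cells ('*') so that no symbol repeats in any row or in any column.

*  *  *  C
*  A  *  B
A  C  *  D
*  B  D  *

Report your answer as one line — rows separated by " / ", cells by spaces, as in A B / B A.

B D A C / D A C B / A C B D / C B D A

At row 1, column 2: row 1 has {C}; column 2 has {A,B,C}; that leaves D.
At row 2, column 3: row 2 has {A,B}; column 3 has {D}; that leaves C.
At row 3, column 3: row 3 has {A,C,D}; column 3 has {C,D}; that leaves B.
At row 4, column 1: row 4 has {B,D}; column 1 has {A}; that leaves C.
At row 4, column 4: row 4 has {B,C,D}; column 4 has {B,C,D}; that leaves A.
At row 1, column 1: row 1 has {C,D}; column 1 has {A,C}; that leaves B.
At row 1, column 3: row 1 has {B,C,D}; column 3 has {B,C,D}; that leaves A.
At row 2, column 1: row 2 has {A,B,C}; column 1 has {A,B,C}; that leaves D.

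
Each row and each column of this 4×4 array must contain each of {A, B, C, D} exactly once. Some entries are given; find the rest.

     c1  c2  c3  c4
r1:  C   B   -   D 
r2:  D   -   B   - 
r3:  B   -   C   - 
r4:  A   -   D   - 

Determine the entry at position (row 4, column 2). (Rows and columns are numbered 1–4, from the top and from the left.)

Cell (r1,c3): row 1 has {B,C,D}; column 3 has {B,C,D} → A.
Cell (r3,c4): row 3 has {B,C}; column 4 has {D} → A.
Cell (r4,c2): row 4 has {A,D}; column 2 has {B} → C.

C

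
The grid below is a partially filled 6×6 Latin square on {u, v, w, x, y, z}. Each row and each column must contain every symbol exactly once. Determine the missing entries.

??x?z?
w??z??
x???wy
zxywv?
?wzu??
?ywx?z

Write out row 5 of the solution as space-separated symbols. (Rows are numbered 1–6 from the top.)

y w z u x v

(r3,c4) = v
(r4,c6) = u
(r6,c5) = u
(r1,c4) = y
(r3,c3) = u
(r6,c1) = v
(r1,c1) = u
(r1,c2) = v
(r1,c6) = w
(r2,c2) = u
(r2,c3) = v
(r2,c6) = x
(r3,c2) = z
(r5,c1) = y
(r5,c5) = x
(r5,c6) = v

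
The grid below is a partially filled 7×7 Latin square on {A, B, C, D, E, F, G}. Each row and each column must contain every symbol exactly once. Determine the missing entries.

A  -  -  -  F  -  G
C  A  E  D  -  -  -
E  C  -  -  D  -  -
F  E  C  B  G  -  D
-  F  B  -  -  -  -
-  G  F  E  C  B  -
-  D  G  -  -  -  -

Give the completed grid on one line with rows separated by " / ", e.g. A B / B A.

A B D C F E G / C A E D B G F / E C A G D F B / F E C B G A D / G F B A E D C / D G F E C B A / B D G F A C E

Cell (r1,c2): row 1 has {A,F,G}; column 2 has {A,C,D,E,F,G} → B.
Cell (r1,c3): row 1 has {A,B,F,G}; column 3 has {B,C,E,F,G} → D.
Cell (r1,c4): row 1 has {A,B,D,F,G}; column 4 has {B,D,E} → C.
Cell (r1,c6): row 1 has {A,B,C,D,F,G}; column 6 has {B} → E.
Cell (r2,c5): row 2 has {A,C,D,E}; column 5 has {C,D,F,G} → B.
Cell (r2,c7): row 2 has {A,B,C,D,E}; column 7 has {D,G} → F.
Cell (r3,c3): row 3 has {C,D,E}; column 3 has {B,C,D,E,F,G} → A.
Cell (r3,c7): row 3 has {A,C,D,E}; column 7 has {D,F,G} → B.
Cell (r4,c6): row 4 has {B,C,D,E,F,G}; column 6 has {B,E} → A.
Cell (r6,c1): row 6 has {B,C,E,F,G}; column 1 has {A,C,E,F} → D.
Cell (r6,c7): row 6 has {B,C,D,E,F,G}; column 7 has {B,D,F,G} → A.
Cell (r7,c1): row 7 has {D,G}; column 1 has {A,C,D,E,F} → B.
Cell (r2,c6): row 2 has {A,B,C,D,E,F}; column 6 has {A,B,E} → G.
Cell (r3,c6): row 3 has {A,B,C,D,E}; column 6 has {A,B,E,G} → F.
Cell (r5,c1): row 5 has {B,F}; column 1 has {A,B,C,D,E,F} → G.
Cell (r5,c4): row 5 has {B,F,G}; column 4 has {B,C,D,E} → A.
Cell (r5,c5): row 5 has {A,B,F,G}; column 5 has {B,C,D,F,G} → E.
Cell (r5,c7): row 5 has {A,B,E,F,G}; column 7 has {A,B,D,F,G} → C.
Cell (r7,c4): row 7 has {B,D,G}; column 4 has {A,B,C,D,E} → F.
Cell (r7,c5): row 7 has {B,D,F,G}; column 5 has {B,C,D,E,F,G} → A.
Cell (r7,c6): row 7 has {A,B,D,F,G}; column 6 has {A,B,E,F,G} → C.
Cell (r7,c7): row 7 has {A,B,C,D,F,G}; column 7 has {A,B,C,D,F,G} → E.
Cell (r3,c4): row 3 has {A,B,C,D,E,F}; column 4 has {A,B,C,D,E,F} → G.
Cell (r5,c6): row 5 has {A,B,C,E,F,G}; column 6 has {A,B,C,E,F,G} → D.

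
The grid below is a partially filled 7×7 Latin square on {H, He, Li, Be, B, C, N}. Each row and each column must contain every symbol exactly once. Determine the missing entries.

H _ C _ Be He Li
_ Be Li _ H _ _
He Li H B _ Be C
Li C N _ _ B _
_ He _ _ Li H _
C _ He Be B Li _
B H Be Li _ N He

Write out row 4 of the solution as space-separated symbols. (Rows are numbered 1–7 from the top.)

Li C N H He B Be

(r1,c4) = N
(r2,c1) = N
(r2,c6) = C
(r2,c7) = B
(r3,c5) = N
(r4,c5) = He
(r5,c1) = Be
(r5,c3) = B
(r5,c4) = C
(r5,c7) = N
(r6,c2) = N
(r6,c7) = H
(r7,c5) = C
(r1,c2) = B
(r2,c4) = He
(r4,c4) = H
(r4,c7) = Be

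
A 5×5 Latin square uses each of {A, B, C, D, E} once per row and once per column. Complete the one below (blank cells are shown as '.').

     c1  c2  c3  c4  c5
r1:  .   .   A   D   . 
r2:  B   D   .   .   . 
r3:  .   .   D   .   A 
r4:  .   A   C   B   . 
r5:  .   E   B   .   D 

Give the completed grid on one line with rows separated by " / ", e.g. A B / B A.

(r2,c3) = E
(r2,c5) = C
(r4,c5) = E
(r1,c5) = B
(r2,c4) = A
(r4,c1) = D
(r5,c4) = C
(r1,c2) = C
(r3,c2) = B
(r3,c4) = E
(r5,c1) = A
(r1,c1) = E
(r3,c1) = C

E C A D B / B D E A C / C B D E A / D A C B E / A E B C D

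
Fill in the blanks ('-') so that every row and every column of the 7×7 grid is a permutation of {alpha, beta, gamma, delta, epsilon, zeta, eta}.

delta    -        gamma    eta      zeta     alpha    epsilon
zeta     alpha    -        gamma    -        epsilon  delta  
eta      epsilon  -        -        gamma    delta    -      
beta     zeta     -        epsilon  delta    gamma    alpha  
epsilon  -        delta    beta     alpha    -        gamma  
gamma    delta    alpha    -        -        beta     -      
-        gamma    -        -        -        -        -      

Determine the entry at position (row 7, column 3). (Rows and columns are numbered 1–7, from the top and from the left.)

epsilon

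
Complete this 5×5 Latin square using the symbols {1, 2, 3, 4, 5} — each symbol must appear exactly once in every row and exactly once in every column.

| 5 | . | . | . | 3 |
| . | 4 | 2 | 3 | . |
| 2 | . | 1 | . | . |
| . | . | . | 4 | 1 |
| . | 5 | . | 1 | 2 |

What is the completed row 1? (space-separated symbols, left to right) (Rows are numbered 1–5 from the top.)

5 1 4 2 3

(r1,c3) = 4
(r1,c4) = 2
(r2,c1) = 1
(r2,c5) = 5
(r3,c2) = 3
(r3,c4) = 5
(r3,c5) = 4
(r4,c1) = 3
(r4,c2) = 2
(r4,c3) = 5
(r5,c1) = 4
(r5,c3) = 3
(r1,c2) = 1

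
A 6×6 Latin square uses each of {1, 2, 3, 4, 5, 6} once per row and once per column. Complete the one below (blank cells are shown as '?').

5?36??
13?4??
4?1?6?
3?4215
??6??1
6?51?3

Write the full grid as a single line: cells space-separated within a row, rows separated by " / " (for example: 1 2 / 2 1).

5 1 3 6 2 4 / 1 3 2 4 5 6 / 4 5 1 3 6 2 / 3 6 4 2 1 5 / 2 4 6 5 3 1 / 6 2 5 1 4 3

(r2,c3) = 2
(r2,c5) = 5
(r2,c6) = 6
(r3,c6) = 2
(r4,c2) = 6
(r5,c1) = 2
(r1,c6) = 4
(r3,c2) = 5
(r3,c4) = 3
(r5,c2) = 4
(r5,c4) = 5
(r5,c5) = 3
(r6,c2) = 2
(r6,c5) = 4
(r1,c2) = 1
(r1,c5) = 2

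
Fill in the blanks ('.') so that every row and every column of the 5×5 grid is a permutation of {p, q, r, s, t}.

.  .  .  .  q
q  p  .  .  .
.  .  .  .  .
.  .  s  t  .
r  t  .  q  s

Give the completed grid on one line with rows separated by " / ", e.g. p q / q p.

Cell (r4,c1): row 4 has {s,t}; column 1 has {q,r} → p.
Cell (r4,c5): row 4 has {p,s,t}; column 5 has {q,s} → r.
Cell (r5,c3): row 5 has {q,r,s,t}; column 3 has {s} → p.
Cell (r2,c5): row 2 has {p,q}; column 5 has {q,r,s} → t.
Cell (r3,c5): row 3 is empty so far; column 5 has {q,r,s,t} → p.
Cell (r4,c2): row 4 has {p,r,s,t}; column 2 has {p,t} → q.
Cell (r2,c3): row 2 has {p,q,t}; column 3 has {p,s} → r.
Cell (r2,c4): row 2 has {p,q,r,t}; column 4 has {q,t} → s.
Cell (r3,c4): row 3 has {p}; column 4 has {q,s,t} → r.
Cell (r1,c3): row 1 has {q}; column 3 has {p,r,s} → t.
Cell (r1,c4): row 1 has {q,t}; column 4 has {q,r,s,t} → p.
Cell (r3,c2): row 3 has {p,r}; column 2 has {p,q,t} → s.
Cell (r3,c3): row 3 has {p,r,s}; column 3 has {p,r,s,t} → q.
Cell (r1,c1): row 1 has {p,q,t}; column 1 has {p,q,r} → s.
Cell (r1,c2): row 1 has {p,q,s,t}; column 2 has {p,q,s,t} → r.
Cell (r3,c1): row 3 has {p,q,r,s}; column 1 has {p,q,r,s} → t.

s r t p q / q p r s t / t s q r p / p q s t r / r t p q s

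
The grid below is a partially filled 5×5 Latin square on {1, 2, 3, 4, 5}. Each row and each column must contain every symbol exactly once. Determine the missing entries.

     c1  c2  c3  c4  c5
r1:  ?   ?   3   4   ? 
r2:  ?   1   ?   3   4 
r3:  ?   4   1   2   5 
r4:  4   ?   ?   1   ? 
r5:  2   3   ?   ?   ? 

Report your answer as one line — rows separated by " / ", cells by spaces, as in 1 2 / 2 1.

1 5 3 4 2 / 5 1 2 3 4 / 3 4 1 2 5 / 4 2 5 1 3 / 2 3 4 5 1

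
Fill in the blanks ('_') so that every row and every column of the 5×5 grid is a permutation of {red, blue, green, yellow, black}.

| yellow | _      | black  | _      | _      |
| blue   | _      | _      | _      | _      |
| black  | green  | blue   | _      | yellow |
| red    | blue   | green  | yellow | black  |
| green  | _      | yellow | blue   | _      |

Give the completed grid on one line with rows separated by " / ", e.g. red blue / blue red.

(r1,c2) = red
(r1,c4) = green
(r1,c5) = blue
(r2,c3) = red
(r2,c4) = black
(r2,c5) = green
(r3,c4) = red
(r5,c2) = black
(r5,c5) = red
(r2,c2) = yellow

yellow red black green blue / blue yellow red black green / black green blue red yellow / red blue green yellow black / green black yellow blue red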